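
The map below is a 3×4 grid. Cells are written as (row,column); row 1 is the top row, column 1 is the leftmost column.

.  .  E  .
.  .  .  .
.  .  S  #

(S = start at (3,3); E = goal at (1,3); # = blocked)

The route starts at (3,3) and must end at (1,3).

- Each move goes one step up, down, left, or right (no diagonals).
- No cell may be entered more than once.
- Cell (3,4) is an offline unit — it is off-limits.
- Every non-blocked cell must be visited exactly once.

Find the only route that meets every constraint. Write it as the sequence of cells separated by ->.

(3,3) -> (3,2) -> (3,1) -> (2,1) -> (1,1) -> (1,2) -> (2,2) -> (2,3) -> (2,4) -> (1,4) -> (1,3)

Need to visit all 11 open cells exactly once, starting at (3,3) and ending at (1,3).
Cell (1,4) has only two open neighbours ((2,4) and (1,3)), so the path must pass straight through it: one of those is the cell it's entered from and the other is where it exits.
Route from (3,3): left 2 to (3,1), up 2 to (1,1), right 1 to (1,2), down 1 to (2,2), right 2 to (2,4), up 1 to (1,4), left 1 to (1,3) — 10 moves in all.
Check: all 11 open cells covered.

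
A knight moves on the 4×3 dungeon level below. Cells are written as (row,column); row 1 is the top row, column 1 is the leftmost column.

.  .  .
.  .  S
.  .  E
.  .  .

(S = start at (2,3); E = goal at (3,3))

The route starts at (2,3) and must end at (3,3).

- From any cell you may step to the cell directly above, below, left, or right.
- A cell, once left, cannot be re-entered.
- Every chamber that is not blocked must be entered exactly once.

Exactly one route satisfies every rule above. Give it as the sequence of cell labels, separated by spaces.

(2,3) (1,3) (1,2) (1,1) (2,1) (2,2) (3,2) (3,1) (4,1) (4,2) (4,3) (3,3)

Need to visit all 12 open cells exactly once, starting at (2,3) and ending at (3,3).
Cell (4,3) has only two open neighbours ((3,3) and (4,2)), so the path must pass straight through it: one of those is the cell it's entered from and the other is where it exits.
Route from (2,3): up to (1,3), 2× left (reaching (1,1)), down to (2,1), right to (2,2), down to (3,2), left to (3,1), down to (4,1), 2× right (reaching (4,3)), up to (3,3) — 11 moves in all.
Check: all 12 open cells covered.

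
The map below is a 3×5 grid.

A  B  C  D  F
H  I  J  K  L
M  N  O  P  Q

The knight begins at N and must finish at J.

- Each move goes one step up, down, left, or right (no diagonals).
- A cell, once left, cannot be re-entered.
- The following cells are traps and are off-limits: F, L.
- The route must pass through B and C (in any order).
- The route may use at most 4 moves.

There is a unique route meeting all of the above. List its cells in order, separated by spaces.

N I B C J

Any route must reach B and C and still end at J within 4 moves, so the order of the required stops is forced.
Route from N: up 2 to B, right 1 to C, down 1 to J — 4 moves in all.
Check: all required cells visited; 4 ≤ 4 moves.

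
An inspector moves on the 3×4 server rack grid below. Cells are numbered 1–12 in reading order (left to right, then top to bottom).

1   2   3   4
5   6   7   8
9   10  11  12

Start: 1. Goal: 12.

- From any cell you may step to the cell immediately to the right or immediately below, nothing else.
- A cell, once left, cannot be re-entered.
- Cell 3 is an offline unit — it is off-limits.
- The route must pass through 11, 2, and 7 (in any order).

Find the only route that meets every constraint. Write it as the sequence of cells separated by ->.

Moves only go right or down, so the column and row indices never decrease.
Route from 1: right 1 to 2, down 1 to 6, right 1 to 7, down 1 to 11, right 1 to 12 — 5 moves in all.
Check: all required cells visited.

1 -> 2 -> 6 -> 7 -> 11 -> 12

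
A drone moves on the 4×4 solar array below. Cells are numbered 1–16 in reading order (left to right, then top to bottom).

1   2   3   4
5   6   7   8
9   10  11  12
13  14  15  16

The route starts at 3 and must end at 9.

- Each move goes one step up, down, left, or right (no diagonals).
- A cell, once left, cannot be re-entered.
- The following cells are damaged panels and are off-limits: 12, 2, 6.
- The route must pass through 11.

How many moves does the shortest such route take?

4

Any route passes through 11 somewhere between 3 and 9. Summing Manhattan distances along the two legs (3 → 11 → 9) gives a lower bound of 2 + 2 = 4 moves.
A route of 4 moves achieves this: 3 → 7 → 11 → 10 → 9.
Since 4 matches the lower bound, it is optimal.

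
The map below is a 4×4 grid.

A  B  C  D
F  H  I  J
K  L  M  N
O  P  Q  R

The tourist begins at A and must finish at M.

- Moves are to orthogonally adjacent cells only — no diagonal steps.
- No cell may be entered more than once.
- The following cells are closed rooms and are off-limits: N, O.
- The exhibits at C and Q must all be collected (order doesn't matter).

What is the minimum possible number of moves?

Any route passes through C and Q in some order between A and M. Summing Manhattan distances along each leg and taking the cheapest ordering (A → C → Q → M) gives a lower bound of 2 + 3 + 1 = 6 moves.
The shortest route satisfying every rule uses 8 moves: A → B → C → I → H → L → P → Q → M.
The bound of 6 isn't tight here; checking systematically, no route of length 6 through 7 satisfies every constraint, so 8 is the minimum.

8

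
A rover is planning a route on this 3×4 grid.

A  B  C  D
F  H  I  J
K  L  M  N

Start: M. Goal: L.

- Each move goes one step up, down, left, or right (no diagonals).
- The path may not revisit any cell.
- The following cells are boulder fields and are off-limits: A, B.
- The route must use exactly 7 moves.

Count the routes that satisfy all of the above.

Need simple routes of exactly 7 moves from M to L (Manhattan distance 1, so 3 moves are spent on a detour and 3 undoing it).
Enumerating: M N J D C I H L | M N J I H F K L.
That gives 2 routes.

2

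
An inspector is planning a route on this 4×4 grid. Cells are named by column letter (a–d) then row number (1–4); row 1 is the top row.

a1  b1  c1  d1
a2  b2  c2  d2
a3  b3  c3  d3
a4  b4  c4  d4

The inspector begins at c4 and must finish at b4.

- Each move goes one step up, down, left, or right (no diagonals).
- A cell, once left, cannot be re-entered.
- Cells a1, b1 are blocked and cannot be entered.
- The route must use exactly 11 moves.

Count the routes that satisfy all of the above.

8

Need simple routes of exactly 11 moves from c4 to b4 (Manhattan distance 1, so 5 moves are spent on a detour and 5 undoing it).
Enumerating: c4 c3 d3 d2 d1 c1 c2 b2 b3 a3 a4 b4 | c4 c3 d3 d2 d1 c1 c2 b2 a2 a3 a4 b4 | c4 c3 d3 d2 d1 c1 c2 b2 a2 a3 b3 b4 | c4 d4 d3 d2 d1 c1 c2 c3 b3 a3 a4 b4 | c4 d4 d3 d2 d1 c1 c2 b2 b3 a3 a4 b4 | c4 d4 d3 d2 d1 c1 c2 b2 a2 a3 a4 b4 | c4 d4 d3 d2 d1 c1 c2 b2 a2 a3 b3 b4 | c4 d4 d3 d2 c2 c3 b3 b2 a2 a3 a4 b4.
That gives 8 routes.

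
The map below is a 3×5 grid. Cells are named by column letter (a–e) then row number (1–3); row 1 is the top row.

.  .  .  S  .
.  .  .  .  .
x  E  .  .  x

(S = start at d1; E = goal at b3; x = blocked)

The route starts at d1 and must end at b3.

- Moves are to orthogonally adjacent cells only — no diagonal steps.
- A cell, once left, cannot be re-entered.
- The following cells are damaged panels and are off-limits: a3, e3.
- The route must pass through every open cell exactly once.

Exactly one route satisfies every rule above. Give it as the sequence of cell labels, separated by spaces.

Need to visit all 13 open cells exactly once, starting at d1 and ending at b3.
Cell d3 has only two open neighbours (d2 and c3), so the path must pass straight through it: one of those is the cell it's entered from and the other is where it exits.
Route from d1: right 1 to e1, down 1 to e2, left 1 to d2, down 1 to d3, left 1 to c3, up 2 to c1, left 2 to a1, down 1 to a2, right 1 to b2, down 1 to b3 — 12 moves in all.
Check: all 13 open cells covered.

d1 e1 e2 d2 d3 c3 c2 c1 b1 a1 a2 b2 b3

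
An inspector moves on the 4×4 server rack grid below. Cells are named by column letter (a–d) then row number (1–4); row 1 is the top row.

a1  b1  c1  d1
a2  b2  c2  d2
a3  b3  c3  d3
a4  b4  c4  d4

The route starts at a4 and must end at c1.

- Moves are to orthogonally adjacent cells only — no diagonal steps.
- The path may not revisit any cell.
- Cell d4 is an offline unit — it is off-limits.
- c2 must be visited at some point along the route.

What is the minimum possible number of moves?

5

Any route passes through c2 somewhere between a4 and c1. Summing Manhattan distances along the two legs (a4 → c2 → c1) gives a lower bound of 4 + 1 = 5 moves.
A route of 5 moves achieves this: a4 → a3 → a2 → b2 → c2 → c1.
Since 5 matches the lower bound, it is optimal.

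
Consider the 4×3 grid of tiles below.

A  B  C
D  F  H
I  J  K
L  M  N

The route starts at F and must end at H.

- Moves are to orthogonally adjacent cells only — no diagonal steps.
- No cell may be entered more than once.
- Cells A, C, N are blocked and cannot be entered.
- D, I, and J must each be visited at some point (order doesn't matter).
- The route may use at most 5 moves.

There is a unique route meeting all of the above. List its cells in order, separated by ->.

The budget equals the shortest possible length, so every move has to be on a shortest route through the required cells.
Route from F: left 1 to D, down 1 to I, right 2 to K, up 1 to H — 5 moves in all.
Check: all required cells visited; 5 ≤ 5 moves.

F -> D -> I -> J -> K -> H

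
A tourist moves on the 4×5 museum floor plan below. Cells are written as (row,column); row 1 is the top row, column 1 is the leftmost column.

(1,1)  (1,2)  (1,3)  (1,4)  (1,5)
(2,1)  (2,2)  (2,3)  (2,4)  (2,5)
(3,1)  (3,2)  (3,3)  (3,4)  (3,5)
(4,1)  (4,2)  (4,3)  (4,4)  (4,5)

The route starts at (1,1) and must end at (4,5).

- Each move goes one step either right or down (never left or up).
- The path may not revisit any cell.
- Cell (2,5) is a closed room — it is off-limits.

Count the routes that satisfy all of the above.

A right/down-only route from (1,1) to (4,5) makes exactly 3 down-moves and 4 right-moves in some order.
With no other constraints that would be C(7,3) = 35 routes.
Subtract routes through each blocked cell (inclusion–exclusion for overlaps): − through (2,5): 5 → 30.
That gives 30 routes.

30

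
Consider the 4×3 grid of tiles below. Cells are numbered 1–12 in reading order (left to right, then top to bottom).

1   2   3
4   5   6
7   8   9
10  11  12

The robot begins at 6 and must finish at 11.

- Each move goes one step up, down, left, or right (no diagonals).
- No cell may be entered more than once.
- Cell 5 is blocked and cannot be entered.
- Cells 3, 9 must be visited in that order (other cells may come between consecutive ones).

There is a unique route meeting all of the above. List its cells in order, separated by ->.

The waypoints must appear in the order 3, 9, with no cell reused.
Route from 6: up 1 to 3, left 2 to 1, down 2 to 7, right 2 to 9, down 1 to 12, left 1 to 11 — 9 moves in all.
Check: order respected (3 at step 1, 9 at step 7).

6 -> 3 -> 2 -> 1 -> 4 -> 7 -> 8 -> 9 -> 12 -> 11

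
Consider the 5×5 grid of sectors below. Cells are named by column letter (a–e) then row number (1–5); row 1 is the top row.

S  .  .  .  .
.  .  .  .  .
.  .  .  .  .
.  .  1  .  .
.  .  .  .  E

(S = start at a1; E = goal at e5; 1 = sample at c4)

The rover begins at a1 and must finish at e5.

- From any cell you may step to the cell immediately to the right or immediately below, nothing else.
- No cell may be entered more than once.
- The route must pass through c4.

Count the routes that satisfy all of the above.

A right/down-only route from a1 to e5 makes exactly 4 down-moves and 4 right-moves in some order.
With no other constraints that would be C(8,4) = 70 routes.
Split at c4 and multiply the segment counts: a1→c4: 10; c4→e5: 3; product = 30.
That gives 30 routes.

30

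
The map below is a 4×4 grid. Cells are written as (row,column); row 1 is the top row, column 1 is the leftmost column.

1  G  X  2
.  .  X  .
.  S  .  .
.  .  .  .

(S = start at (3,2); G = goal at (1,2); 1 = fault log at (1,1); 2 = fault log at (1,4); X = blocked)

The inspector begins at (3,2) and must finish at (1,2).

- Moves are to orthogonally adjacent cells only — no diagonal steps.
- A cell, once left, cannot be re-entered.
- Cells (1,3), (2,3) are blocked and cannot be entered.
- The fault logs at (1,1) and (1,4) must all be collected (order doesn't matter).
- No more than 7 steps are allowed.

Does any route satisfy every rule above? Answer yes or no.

no

(1,4) must be visited but has only one open neighbour ((2,4)), and it is neither the start nor the goal — the route would have to enter and leave through (2,4), re-entering it.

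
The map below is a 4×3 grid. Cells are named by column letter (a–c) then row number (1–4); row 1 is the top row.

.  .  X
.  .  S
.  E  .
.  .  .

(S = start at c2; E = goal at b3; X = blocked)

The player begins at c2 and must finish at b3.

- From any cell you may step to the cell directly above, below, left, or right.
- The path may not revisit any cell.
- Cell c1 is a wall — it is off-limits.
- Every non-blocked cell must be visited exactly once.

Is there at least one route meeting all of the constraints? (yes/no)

yes

One route that works: c2 → c3 → c4 → b4 → a4 → a3 → a2 → a1 → b1 → b2 → b3.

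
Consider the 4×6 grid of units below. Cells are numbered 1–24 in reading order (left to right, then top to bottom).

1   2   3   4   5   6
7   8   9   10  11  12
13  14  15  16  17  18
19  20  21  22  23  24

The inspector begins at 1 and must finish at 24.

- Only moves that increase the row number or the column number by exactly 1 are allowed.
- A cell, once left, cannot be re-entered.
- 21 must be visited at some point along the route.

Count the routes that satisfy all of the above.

10

A right/down-only route from 1 to 24 makes exactly 3 down-moves and 5 right-moves in some order.
With no other constraints that would be C(8,3) = 56 routes.
Split at 21 and multiply the segment counts: 1→21: 10; 21→24: 1; product = 10.
That gives 10 routes.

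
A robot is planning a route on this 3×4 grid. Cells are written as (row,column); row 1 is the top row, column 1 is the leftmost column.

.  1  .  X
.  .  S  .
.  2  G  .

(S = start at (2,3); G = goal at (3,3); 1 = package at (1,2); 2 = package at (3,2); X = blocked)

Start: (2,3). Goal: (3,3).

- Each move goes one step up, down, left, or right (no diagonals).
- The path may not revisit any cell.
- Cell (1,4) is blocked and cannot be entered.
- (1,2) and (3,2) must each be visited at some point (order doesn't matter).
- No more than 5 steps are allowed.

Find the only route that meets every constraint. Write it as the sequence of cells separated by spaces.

The budget equals the shortest possible length, so every move has to be on a shortest route through the required cells.
Route from (2,3): up to (1,3), left to (1,2), 2× down (reaching (3,2)), right to (3,3) — 5 moves in all.
Check: all required cells visited; 5 ≤ 5 moves.

(2,3) (1,3) (1,2) (2,2) (3,2) (3,3)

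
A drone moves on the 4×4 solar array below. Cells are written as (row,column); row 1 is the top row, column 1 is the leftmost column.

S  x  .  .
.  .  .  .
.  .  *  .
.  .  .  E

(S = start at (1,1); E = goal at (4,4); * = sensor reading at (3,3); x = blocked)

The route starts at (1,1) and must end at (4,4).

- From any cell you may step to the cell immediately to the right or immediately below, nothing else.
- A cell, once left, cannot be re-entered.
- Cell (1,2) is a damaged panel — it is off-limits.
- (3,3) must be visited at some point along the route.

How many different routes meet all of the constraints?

6

A right/down-only route from (1,1) to (4,4) makes exactly 3 down-moves and 3 right-moves in some order.
With no other constraints that would be C(6,3) = 20 routes.
Split at (3,3) and multiply the segment counts (each segment already excludes blocked cells): (1,1)→(3,3): 3; (3,3)→(4,4): 2; product = 6.
That gives 6 routes.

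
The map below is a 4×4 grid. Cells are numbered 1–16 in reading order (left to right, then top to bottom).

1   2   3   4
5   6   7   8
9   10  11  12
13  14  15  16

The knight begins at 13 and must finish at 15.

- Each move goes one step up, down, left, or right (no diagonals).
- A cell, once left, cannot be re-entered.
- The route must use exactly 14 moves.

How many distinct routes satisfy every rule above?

Need simple routes of exactly 14 moves from 13 to 15 (Manhattan distance 2, so 6 moves are spent on a detour and 6 undoing it).
Branch systematically from the start, pruning whenever the remaining move budget drops below the Manhattan distance to 15 or differs from it in parity. Grouping the completions by first move — via 9: 6; via 14: 6 — and summing: 6 + 6 = 12.
That gives 12 routes.

12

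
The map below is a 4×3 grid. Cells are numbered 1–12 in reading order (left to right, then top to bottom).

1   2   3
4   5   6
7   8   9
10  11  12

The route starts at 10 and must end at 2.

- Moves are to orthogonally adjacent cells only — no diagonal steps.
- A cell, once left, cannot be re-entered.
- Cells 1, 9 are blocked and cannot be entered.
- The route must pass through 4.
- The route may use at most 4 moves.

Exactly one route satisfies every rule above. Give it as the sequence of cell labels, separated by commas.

10, 7, 4, 5, 2

The budget equals the shortest possible length, so every move has to be on a shortest route through the required cells.
Route from 10: 2× up (reaching 4), right to 5, up to 2 — 4 moves in all.
Check: all required cells visited; 4 ≤ 4 moves.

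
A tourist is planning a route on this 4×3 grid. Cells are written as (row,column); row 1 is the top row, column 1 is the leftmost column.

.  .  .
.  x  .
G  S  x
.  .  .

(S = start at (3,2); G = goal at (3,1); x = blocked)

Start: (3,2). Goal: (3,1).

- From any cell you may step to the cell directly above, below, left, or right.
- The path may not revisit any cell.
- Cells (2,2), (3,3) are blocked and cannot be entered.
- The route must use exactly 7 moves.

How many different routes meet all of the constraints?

Need simple routes of exactly 7 moves from (3,2) to (3,1) (Manhattan distance 1, so 3 moves are spent on a detour and 3 undoing it).
No route satisfies every constraint, so the count is 0.

0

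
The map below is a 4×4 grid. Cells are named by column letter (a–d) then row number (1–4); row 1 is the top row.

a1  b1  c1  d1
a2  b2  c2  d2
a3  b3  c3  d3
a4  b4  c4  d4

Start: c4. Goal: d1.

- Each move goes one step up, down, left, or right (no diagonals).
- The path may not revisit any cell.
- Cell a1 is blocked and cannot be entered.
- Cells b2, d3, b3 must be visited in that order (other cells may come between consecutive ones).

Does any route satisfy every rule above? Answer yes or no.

Ignoring the required order, 25 revisit-free routes from c4 to d1 pass through all of b2, d3, and b3; the waypoint orders that occur are d3 → b3 → b2 (15); b3 → b2 → d3 (6); b3 → d3 → b2 (2); b2 → b3 → d3 (2) — never b2 → d3 → b3.

no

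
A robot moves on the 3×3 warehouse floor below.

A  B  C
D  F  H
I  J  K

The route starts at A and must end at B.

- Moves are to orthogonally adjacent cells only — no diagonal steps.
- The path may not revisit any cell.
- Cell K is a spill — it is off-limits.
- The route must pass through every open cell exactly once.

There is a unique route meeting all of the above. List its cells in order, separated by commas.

Need to visit all 8 open cells exactly once, starting at A and ending at B.
Cell H has only two open neighbours (C and F), so the path must pass straight through it: one of those is the cell it's entered from and the other is where it exits.
Route from A: 2× down (reaching I), right to J, up to F, right to H, up to C, left to B — 7 moves in all.
Check: all 8 open cells covered.

A, D, I, J, F, H, C, B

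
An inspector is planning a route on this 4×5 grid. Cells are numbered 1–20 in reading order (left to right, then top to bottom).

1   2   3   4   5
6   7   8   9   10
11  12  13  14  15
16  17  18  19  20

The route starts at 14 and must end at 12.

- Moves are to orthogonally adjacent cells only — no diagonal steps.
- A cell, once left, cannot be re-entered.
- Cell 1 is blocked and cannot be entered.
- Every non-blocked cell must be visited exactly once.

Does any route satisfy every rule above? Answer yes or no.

yes

One route that works: 14 → 9 → 4 → 5 → 10 → 15 → 20 → 19 → 18 → 13 → 8 → 3 → 2 → 7 → 6 → 11 → 16 → 17 → 12.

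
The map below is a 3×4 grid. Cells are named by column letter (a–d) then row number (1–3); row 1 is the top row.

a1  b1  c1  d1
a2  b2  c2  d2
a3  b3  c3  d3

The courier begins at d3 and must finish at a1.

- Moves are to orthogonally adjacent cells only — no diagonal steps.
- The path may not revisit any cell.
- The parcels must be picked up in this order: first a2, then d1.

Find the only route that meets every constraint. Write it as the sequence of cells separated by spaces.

The waypoints must appear in the order a2, d1, with no cell reused.
Route from d3: 3× left (reaching a3), up to a2, 3× right (reaching d2), up to d1, 3× left (reaching a1) — 11 moves in all.
Check: order respected (a2 at step 4, d1 at step 8).

d3 c3 b3 a3 a2 b2 c2 d2 d1 c1 b1 a1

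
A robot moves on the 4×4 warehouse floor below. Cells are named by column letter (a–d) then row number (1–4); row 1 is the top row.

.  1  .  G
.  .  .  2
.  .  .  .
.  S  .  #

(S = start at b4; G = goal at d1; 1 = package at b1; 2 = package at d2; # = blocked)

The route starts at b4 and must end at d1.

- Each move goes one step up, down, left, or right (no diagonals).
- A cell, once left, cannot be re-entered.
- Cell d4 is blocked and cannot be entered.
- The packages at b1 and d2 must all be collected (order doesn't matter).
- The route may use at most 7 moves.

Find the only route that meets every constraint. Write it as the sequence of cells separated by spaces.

The budget equals the shortest possible length, so every move has to be on a shortest route through the required cells.
Route from b4: up 3 to b1, right 1 to c1, down 1 to c2, right 1 to d2, up 1 to d1 — 7 moves in all.
Check: all required cells visited; 7 ≤ 7 moves.

b4 b3 b2 b1 c1 c2 d2 d1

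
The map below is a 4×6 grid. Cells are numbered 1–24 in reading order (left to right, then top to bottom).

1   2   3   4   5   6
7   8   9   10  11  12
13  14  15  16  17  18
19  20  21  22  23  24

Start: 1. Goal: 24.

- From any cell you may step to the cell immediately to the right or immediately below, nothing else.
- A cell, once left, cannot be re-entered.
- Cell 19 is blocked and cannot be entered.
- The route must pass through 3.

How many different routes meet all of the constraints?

20

A right/down-only route from 1 to 24 makes exactly 3 down-moves and 5 right-moves in some order.
With no other constraints that would be C(8,3) = 56 routes.
Split at 3 and multiply the segment counts (each segment already excludes blocked cells): 1→3: 1; 3→24: 20; product = 20.
That gives 20 routes.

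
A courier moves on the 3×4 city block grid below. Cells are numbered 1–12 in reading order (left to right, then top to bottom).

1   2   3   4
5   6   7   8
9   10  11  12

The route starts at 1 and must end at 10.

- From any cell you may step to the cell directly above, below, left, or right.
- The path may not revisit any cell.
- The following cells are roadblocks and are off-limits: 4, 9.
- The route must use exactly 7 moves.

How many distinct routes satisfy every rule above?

4

Need simple routes of exactly 7 moves from 1 to 10 (Manhattan distance 3, so 2 moves are spent on a detour and 2 undoing it).
Enumerating: 1 5 6 2 3 7 11 10 | 1 5 6 7 8 12 11 10 | 1 2 6 7 8 12 11 10 | 1 2 3 7 8 12 11 10.
That gives 4 routes.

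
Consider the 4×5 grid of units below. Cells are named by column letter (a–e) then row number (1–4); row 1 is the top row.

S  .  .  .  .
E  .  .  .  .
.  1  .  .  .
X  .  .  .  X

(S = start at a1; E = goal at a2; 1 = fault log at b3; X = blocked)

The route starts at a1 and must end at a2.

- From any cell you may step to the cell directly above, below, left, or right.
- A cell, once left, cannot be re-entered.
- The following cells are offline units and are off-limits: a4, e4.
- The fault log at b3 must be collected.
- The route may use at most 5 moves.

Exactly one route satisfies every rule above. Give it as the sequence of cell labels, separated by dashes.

a1 - b1 - b2 - b3 - a3 - a2

The 5-move cap with required stops at b3 leaves no slack for detours.
Route from a1: right 1 to b1, down 2 to b3, left 1 to a3, up 1 to a2 — 5 moves in all.
Check: all required cells visited; 5 ≤ 5 moves.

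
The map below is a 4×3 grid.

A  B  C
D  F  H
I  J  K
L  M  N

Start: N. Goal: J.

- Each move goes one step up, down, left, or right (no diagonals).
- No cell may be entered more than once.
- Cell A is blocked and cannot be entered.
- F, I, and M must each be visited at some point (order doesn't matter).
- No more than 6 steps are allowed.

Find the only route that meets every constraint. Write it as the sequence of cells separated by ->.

N -> M -> L -> I -> D -> F -> J

Any route must reach F, I, and M and still end at J within 6 moves, so the order of the required stops is forced.
Route from N: left 2 to L, up 2 to D, right 1 to F, down 1 to J — 6 moves in all.
Check: all required cells visited; 6 ≤ 6 moves.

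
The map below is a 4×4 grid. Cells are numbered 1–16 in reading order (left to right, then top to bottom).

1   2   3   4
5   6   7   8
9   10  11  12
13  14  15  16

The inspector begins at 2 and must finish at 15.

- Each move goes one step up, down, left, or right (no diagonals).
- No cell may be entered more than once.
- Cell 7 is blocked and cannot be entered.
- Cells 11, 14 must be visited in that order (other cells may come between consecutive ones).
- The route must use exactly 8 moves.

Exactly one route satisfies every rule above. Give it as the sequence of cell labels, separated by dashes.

2 - 3 - 4 - 8 - 12 - 11 - 10 - 14 - 15

The waypoints must appear in the order 11, 14, with no cell reused.
Route from 2: right 2 to 4, down 2 to 12, left 2 to 10, down 1 to 14, right 1 to 15 — 8 moves in all.
Check: order respected (11 at step 5, 14 at step 7); 8 moves as required.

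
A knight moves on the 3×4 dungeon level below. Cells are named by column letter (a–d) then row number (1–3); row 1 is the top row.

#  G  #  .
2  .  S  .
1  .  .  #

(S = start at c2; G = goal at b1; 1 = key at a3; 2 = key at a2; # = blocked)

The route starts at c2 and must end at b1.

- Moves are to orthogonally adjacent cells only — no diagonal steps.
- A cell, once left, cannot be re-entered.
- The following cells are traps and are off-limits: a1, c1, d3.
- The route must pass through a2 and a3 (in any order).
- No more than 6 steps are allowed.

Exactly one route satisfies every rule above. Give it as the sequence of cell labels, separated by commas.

c2, c3, b3, a3, a2, b2, b1

The 6-move cap with required stops at a2, a3 leaves no slack for detours.
Route from c2: down to c3, 2× left (reaching a3), up to a2, right to b2, up to b1 — 6 moves in all.
Check: all required cells visited; 6 ≤ 6 moves.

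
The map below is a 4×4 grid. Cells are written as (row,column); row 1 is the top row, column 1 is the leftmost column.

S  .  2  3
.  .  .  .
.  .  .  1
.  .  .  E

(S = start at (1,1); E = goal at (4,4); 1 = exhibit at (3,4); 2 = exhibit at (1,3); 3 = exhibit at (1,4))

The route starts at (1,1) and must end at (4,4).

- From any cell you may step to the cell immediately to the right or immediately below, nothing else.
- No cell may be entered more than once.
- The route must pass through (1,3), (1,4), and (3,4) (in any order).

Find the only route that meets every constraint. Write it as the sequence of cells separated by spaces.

Moves only go right or down, so the column and row indices never decrease.
Route from (1,1): right 3 to (1,4), down 3 to (4,4) — 6 moves in all.
Check: all required cells visited.

(1,1) (1,2) (1,3) (1,4) (2,4) (3,4) (4,4)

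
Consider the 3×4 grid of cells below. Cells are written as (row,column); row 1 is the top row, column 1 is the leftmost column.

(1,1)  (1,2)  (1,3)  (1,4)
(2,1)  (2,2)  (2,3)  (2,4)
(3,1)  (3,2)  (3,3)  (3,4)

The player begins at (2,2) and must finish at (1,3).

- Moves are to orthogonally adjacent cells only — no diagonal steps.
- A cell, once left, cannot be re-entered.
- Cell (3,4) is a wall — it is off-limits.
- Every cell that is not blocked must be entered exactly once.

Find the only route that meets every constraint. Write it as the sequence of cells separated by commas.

(2,2), (1,2), (1,1), (2,1), (3,1), (3,2), (3,3), (2,3), (2,4), (1,4), (1,3)

Need to visit all 11 open cells exactly once, starting at (2,2) and ending at (1,3).
Route from (2,2): up to (1,2), left to (1,1), 2× down (reaching (3,1)), 2× right (reaching (3,3)), up to (2,3), right to (2,4), up to (1,4), left to (1,3) — 10 moves in all.
Check: all 11 open cells covered.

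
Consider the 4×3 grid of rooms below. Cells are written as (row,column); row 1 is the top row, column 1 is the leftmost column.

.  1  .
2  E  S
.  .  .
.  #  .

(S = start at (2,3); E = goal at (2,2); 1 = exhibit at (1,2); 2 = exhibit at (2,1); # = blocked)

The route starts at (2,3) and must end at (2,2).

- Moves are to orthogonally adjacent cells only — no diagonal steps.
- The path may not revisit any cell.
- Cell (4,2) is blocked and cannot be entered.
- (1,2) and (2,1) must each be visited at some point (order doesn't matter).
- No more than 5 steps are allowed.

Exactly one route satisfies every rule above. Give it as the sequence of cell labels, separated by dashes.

The budget equals the shortest possible length, so every move has to be on a shortest route through the required cells.
Route from (2,3): up to (1,3), 2× left (reaching (1,1)), down to (2,1), right to (2,2) — 5 moves in all.
Check: all required cells visited; 5 ≤ 5 moves.

(2,3) - (1,3) - (1,2) - (1,1) - (2,1) - (2,2)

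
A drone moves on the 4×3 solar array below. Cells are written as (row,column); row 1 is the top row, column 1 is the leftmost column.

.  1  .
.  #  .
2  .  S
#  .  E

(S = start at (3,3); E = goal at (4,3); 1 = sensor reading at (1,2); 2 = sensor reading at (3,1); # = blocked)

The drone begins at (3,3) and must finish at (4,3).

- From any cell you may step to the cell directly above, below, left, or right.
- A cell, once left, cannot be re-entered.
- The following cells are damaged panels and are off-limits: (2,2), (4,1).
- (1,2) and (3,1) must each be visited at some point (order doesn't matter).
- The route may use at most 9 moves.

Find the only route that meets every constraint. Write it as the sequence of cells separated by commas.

(3,3), (2,3), (1,3), (1,2), (1,1), (2,1), (3,1), (3,2), (4,2), (4,3)

The budget equals the shortest possible length, so every move has to be on a shortest route through the required cells.
Route from (3,3): 2× up (reaching (1,3)), 2× left (reaching (1,1)), 2× down (reaching (3,1)), right to (3,2), down to (4,2), right to (4,3) — 9 moves in all.
Check: all required cells visited; 9 ≤ 9 moves.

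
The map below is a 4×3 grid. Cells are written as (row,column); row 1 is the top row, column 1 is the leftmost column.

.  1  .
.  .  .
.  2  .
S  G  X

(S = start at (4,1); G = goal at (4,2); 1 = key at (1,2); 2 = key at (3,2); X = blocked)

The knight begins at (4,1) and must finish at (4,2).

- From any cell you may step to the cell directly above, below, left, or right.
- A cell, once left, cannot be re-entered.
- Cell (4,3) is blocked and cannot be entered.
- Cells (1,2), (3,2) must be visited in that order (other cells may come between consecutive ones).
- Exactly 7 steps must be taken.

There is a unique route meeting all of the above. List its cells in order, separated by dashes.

The waypoints must appear in the order (1,2), (3,2), with no cell reused.
Route from (4,1): 3× up (reaching (1,1)), right to (1,2), 3× down (reaching (4,2)) — 7 moves in all.
Check: order respected (1 at step 4, 2 at step 6); 7 moves as required.

(4,1) - (3,1) - (2,1) - (1,1) - (1,2) - (2,2) - (3,2) - (4,2)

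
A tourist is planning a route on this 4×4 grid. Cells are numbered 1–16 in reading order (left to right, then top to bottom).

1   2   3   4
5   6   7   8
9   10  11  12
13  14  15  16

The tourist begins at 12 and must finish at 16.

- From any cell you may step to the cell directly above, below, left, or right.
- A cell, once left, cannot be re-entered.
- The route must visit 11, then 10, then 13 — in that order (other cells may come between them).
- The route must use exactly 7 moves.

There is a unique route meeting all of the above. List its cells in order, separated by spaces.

The waypoints must appear in the order 11, 10, 13, with no cell reused.
Route from 12: 3× left (reaching 9), down to 13, 3× right (reaching 16) — 7 moves in all.
Check: order respected (11 at step 1, 10 at step 2, 13 at step 4); 7 moves as required.

12 11 10 9 13 14 15 16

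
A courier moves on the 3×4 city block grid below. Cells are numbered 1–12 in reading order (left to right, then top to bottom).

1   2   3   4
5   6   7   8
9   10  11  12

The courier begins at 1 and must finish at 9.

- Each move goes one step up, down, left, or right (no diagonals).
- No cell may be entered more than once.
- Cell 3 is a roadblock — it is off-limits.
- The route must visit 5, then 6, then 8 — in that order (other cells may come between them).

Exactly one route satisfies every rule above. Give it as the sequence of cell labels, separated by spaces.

The waypoints must appear in the order 5, 6, 8, with no cell reused.
Route from 1: down to 5, 3× right (reaching 8), down to 12, 3× left (reaching 9) — 8 moves in all.
Check: order respected (5 at step 1, 6 at step 2, 8 at step 4).

1 5 6 7 8 12 11 10 9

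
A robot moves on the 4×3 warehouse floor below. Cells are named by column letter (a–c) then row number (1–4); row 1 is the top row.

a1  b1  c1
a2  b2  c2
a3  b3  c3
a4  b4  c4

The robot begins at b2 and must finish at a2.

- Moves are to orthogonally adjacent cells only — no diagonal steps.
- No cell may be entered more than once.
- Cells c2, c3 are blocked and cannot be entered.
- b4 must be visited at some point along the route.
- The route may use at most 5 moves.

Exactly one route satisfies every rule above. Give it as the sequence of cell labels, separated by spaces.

The 5-move cap with required stops at b4 leaves no slack for detours.
Route from b2: 2× down (reaching b4), left to a4, 2× up (reaching a2) — 5 moves in all.
Check: all required cells visited; 5 ≤ 5 moves.

b2 b3 b4 a4 a3 a2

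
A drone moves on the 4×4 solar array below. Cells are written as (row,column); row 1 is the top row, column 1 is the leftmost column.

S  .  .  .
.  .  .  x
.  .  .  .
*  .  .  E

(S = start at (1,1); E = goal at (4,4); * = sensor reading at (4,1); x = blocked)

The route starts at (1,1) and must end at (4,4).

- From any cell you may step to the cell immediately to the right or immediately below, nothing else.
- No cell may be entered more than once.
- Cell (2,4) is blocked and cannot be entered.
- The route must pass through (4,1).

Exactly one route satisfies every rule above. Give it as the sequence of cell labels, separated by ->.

(1,1) -> (2,1) -> (3,1) -> (4,1) -> (4,2) -> (4,3) -> (4,4)

Moves only go right or down, so the column and row indices never decrease.
Route from (1,1): 3× down (reaching (4,1)), 3× right (reaching (4,4)) — 6 moves in all.
Check: all required cells visited.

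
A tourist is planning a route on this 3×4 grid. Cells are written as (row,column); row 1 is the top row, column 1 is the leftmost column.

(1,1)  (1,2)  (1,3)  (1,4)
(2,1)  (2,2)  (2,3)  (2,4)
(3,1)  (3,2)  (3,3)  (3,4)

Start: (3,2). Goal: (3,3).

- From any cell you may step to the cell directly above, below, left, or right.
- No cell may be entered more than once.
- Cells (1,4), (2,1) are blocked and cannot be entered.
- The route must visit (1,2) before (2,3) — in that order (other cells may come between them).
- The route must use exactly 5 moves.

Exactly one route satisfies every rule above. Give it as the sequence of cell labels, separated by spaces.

The waypoints must appear in the order (1,2), (2,3), with no cell reused.
Route from (3,2): up 2 to (1,2), right 1 to (1,3), down 2 to (3,3) — 5 moves in all.
Check: order respected ((1,2) at step 2, (2,3) at step 4); 5 moves as required.

(3,2) (2,2) (1,2) (1,3) (2,3) (3,3)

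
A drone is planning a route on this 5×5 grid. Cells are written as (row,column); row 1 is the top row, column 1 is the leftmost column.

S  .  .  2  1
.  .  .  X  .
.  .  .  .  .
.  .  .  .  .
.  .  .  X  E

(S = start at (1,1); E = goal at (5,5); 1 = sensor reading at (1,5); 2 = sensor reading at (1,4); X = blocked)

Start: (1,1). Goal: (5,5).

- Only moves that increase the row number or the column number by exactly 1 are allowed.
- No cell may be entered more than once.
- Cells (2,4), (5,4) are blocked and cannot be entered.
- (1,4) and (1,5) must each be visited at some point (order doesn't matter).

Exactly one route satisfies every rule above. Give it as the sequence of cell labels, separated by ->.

Moves only go right or down, so the column and row indices never decrease.
Route from (1,1): right 4 to (1,5), down 4 to (5,5) — 8 moves in all.
Check: all required cells visited.

(1,1) -> (1,2) -> (1,3) -> (1,4) -> (1,5) -> (2,5) -> (3,5) -> (4,5) -> (5,5)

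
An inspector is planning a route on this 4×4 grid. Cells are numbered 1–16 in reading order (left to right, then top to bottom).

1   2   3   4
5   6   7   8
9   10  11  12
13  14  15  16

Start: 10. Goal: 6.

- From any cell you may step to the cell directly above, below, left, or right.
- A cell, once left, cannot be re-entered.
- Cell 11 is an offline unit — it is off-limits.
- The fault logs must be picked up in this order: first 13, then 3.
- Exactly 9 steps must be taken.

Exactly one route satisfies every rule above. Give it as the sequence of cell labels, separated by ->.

The waypoints must appear in the order 13, 3, with no cell reused.
Route from 10: down to 14, left to 13, 3× up (reaching 1), 2× right (reaching 3), down to 7, left to 6 — 9 moves in all.
Check: order respected (13 at step 2, 3 at step 7); 9 moves as required.

10 -> 14 -> 13 -> 9 -> 5 -> 1 -> 2 -> 3 -> 7 -> 6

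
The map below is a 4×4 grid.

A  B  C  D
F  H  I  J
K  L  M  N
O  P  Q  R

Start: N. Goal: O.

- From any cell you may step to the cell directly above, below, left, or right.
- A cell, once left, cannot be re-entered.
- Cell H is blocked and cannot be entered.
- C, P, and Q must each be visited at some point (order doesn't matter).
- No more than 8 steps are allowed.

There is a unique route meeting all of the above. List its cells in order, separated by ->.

N -> J -> D -> C -> I -> M -> Q -> P -> O

The 8-move cap with required stops at C, P, Q leaves no slack for detours.
Route from N: up 2 to D, left 1 to C, down 3 to Q, left 2 to O — 8 moves in all.
Check: all required cells visited; 8 ≤ 8 moves.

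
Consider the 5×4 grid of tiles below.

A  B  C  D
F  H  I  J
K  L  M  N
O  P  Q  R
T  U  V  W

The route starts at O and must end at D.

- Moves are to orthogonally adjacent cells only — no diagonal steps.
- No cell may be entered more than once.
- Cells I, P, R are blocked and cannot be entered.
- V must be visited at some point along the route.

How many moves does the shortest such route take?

8

Any route passes through V somewhere between O and D. Summing Manhattan distances along the two legs (O → V → D) gives a lower bound of 3 + 5 = 8 moves.
A route of 8 moves achieves this: O → T → U → V → Q → M → N → J → D.
Since 8 matches the lower bound, it is optimal.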